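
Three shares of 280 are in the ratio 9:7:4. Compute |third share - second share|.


Total parts = 9 + 7 + 4 = 20
Value per part = 280 / 20 = 14
Shares: 9*14=126, 7*14=98, 4*14=56
Third share = 56, second share = 98
Difference = |56 - 98| = 42

42


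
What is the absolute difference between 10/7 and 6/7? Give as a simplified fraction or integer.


Simplify: 10/7 = 10/7 and 6/7 = 6/7
Find common denominator: LCD = 7
Convert: 10/7 and 6/7
Difference = |10 - 6|/7 = 4/7
Simplified = 4/7

4/7


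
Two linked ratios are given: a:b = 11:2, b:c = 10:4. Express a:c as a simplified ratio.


Given a:b = 11:2 and b:c = 10:4
Make b consistent. Multiply first ratio by 10: a:b = 110:20
Multiply second ratio by 2: b:c = 20:8
Now b = 20 in both, so a:b:c = 110:20:8
Therefore a:c = 110:8
Simplify by GCD: a:c = 55:4

55:4


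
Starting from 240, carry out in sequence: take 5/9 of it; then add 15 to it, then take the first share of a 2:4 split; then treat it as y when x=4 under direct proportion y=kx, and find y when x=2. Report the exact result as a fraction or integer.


Start with 240.
Step 1: Take 5/9: 240 * 5/9 = 400/3
Step 2: Add 15: 400/3+15=445/3; split 2:4 first = 445/3*2/6 = 445/9
Step 3: Direct prop: k = (445/9)/4; new y = k*2 = 445/9*2/4 = 445/18
Final result = 445/18

445/18


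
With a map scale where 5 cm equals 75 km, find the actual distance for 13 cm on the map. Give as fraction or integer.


Map scale: 5 cm = 75 km
Measured distance on map = 13 cm
Set up proportion: 13 * 75 / 5
= 975 / 5
= 195 km

195


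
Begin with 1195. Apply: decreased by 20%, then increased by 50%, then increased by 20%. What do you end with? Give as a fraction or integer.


Start: 1195
Step 1: decrease by 20% => multiply by 80/100
  1195 * 80/100 = 956
Step 2: increase by 50% => multiply by 150/100
  956 * 150/100 = 1434
Step 3: increase by 20% => multiply by 120/100
  1434 * 120/100 = 8604/5
Final value = 8604/5

8604/5


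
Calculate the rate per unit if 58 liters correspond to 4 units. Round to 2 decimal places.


Total liters = 58
Number of units = 4
Unit rate = 58 / 4
= 14.50 liters per unit

14.50


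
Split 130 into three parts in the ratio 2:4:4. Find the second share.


Ratio = 2:4:4
Total parts = 2 + 4 + 4 = 10
Value per part = 130 / 10 = 13
First share = 2 * 13 = 26
Middle share = 4 * 13 = 52
Third share = 4 * 13 = 52

52


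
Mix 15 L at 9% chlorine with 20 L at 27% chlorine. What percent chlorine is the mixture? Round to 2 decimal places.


Solute in mixture 1 = 9% of 15 L = 15*9/100 = 27/20 L
Solute in mixture 2 = 27% of 20 L = 20*27/100 = 27/5 L
Total solute = 27/20 + 27/5 = 27/4 L
Total volume = 15 + 20 = 35 L
Final concentration = 27/4/35 * 100 = 19.29%

19.29


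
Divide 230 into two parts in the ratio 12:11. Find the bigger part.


Total parts = 12 + 11 = 23
Value per part = 230 / 23 = 10
First share = 12 * 10 = 120
Second share = 11 * 10 = 110
Larger share = 120

120


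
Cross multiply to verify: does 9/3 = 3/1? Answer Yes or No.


Cross multiply to check 9/3 = 3/1
Left cross product: 9 * 1 = 9
Right cross product: 3 * 3 = 9
9 = 9
Equal, so proportions match => Yes

Yes


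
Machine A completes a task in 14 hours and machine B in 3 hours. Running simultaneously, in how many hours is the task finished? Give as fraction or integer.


Rate of A = 1/14 job per hour
Rate of B = 1/3 job per hour
Combined rate = 1/14 + 1/3
Find common denominator: (3 + 14)/(14*3) = 17/42
Combined rate = 17/42 job per hour
Time together = 1 / (17/42) = 42/17 hours

42/17


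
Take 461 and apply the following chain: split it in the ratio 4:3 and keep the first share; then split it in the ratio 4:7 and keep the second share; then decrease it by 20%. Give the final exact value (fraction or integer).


Start with 461.
Step 1: Split 4:3, first share = 461 * 4/7 = 1844/7
Step 2: Split 4:7, second share = 1844/7 * 7/11 = 1844/11
Step 3: Decrease by 20%: 1844/11 * 80/100 = 7376/55
Final result = 7376/55

7376/55


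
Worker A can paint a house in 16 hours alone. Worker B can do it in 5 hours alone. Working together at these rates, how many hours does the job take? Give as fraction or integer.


Rate of A = 1/16 job per hour
Rate of B = 1/5 job per hour
Combined rate = 1/16 + 1/5
Find common denominator: (5 + 16)/(16*5) = 21/80
Combined rate = 21/80 job per hour
Time together = 1 / (21/80) = 80/21 hours

80/21


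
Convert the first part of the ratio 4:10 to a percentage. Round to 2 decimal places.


Total parts = 4 + 10 = 14
First part fraction = 4/14
Percentage = (4/14) * 100
= 0.285714 * 100
= 28.57%

28.57


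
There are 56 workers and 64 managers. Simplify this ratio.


Find GCD(56, 64)
GCD = 8
Divide both by 8: 56/8 = 7, 64/8 = 8
Simplified ratio = 7:8

7:8


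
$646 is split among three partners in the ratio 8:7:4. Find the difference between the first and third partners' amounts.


Total parts = 8 + 7 + 4 = 19
Value per part = 646 / 19 = 34
Shares: 8*34=272, 7*34=238, 4*34=136
First share = 272, third share = 136
Difference = |272 - 136| = 136

136


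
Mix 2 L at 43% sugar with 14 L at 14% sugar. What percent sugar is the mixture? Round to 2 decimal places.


Solute in mixture 1 = 43% of 2 L = 2*43/100 = 43/50 L
Solute in mixture 2 = 14% of 14 L = 14*14/100 = 49/25 L
Total solute = 43/50 + 49/25 = 141/50 L
Total volume = 2 + 14 = 16 L
Final concentration = 141/50/16 * 100 = 17.63%

17.63


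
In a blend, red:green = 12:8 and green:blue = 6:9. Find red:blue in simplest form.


Given a:b = 12:8 and b:c = 6:9
Make b consistent. Multiply first ratio by 6: a:b = 72:48
Multiply second ratio by 8: b:c = 48:72
Now b = 48 in both, so a:b:c = 72:48:72
Therefore a:c = 72:72
Simplify by GCD: a:c = 1:1

1:1


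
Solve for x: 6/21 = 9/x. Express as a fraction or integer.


Setting up: 6/21 = 9/x
Cross multiply: 6 * x = 21 * 9
6x = 189
x = 189/6
x = 63/2

63/2


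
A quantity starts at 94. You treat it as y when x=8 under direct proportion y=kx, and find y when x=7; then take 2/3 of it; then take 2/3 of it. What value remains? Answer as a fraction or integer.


Start with 94.
Step 1: Direct prop: k = (94)/8; new y = k*7 = 94*7/8 = 329/4
Step 2: Take 2/3: 329/4 * 2/3 = 329/6
Step 3: Take 2/3: 329/6 * 2/3 = 329/9
Final result = 329/9

329/9


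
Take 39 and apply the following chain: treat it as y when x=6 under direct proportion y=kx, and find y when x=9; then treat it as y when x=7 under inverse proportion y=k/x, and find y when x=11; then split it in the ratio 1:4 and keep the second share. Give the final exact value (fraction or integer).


Start with 39.
Step 1: Direct prop: k = (39)/6; new y = k*9 = 39*9/6 = 117/2
Step 2: Inverse prop: k = (117/2)*7; new y = k/11 = 117/2*7/11 = 819/22
Step 3: Split 1:4, second share = 819/22 * 4/5 = 1638/55
Final result = 1638/55

1638/55


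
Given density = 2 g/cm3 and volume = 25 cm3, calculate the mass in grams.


Using mass = density * volume
Density = 2 g/cm3
Volume = 25 cm3
Mass = 2 * 25
= 50 g

50


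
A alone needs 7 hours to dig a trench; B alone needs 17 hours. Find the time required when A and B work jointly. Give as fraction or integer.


Rate of A = 1/7 job per hour
Rate of B = 1/17 job per hour
Combined rate = 1/7 + 1/17
Find common denominator: (17 + 7)/(7*17) = 24/119
Combined rate = 24/119 job per hour
Time together = 1 / (24/119) = 119/24 hours

119/24


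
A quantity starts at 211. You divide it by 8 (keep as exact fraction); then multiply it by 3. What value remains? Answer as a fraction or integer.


Start with 211.
Step 1: Divide by 8: 211 / 8 = 211/8
Step 2: Multiply by 3: 211/8 * 3 = 633/8
Final result = 633/8

633/8


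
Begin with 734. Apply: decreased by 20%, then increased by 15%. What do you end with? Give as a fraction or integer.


Start: 734
Step 1: decrease by 20% => multiply by 80/100
  734 * 80/100 = 2936/5
Step 2: increase by 15% => multiply by 115/100
  2936/5 * 115/100 = 16882/25
Final value = 16882/25

16882/25


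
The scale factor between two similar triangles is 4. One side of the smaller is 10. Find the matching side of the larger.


Similar triangles have proportional sides
Scale factor = 4
Smaller side = 10
Corresponding larger side = 10 * 4
= 40

40


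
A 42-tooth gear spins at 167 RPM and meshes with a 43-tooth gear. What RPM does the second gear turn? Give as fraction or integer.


Gear ratio: teeth_A * RPM_A = teeth_B * RPM_B
42 * 167 = 43 * RPM_B
7014 = 43 * RPM_B
RPM_B = 7014 / 43
RPM_B = 7014/43

7014/43


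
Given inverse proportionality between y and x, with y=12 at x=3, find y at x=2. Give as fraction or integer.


Inverse proportion: y = k/x
Find k: k = 3 * 12 = 36
Compute y at x=2: y = 36/2
y = 18

18


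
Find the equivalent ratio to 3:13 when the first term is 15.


Original ratio: 3:13
First term target: 15
Scale factor = 15 / 3 = 5
Multiply second term: 13 * 5 = 65
Equivalent ratio = 15:65

15:65


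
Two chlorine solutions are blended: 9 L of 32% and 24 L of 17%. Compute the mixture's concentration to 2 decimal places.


Solute in mixture 1 = 32% of 9 L = 9*32/100 = 72/25 L
Solute in mixture 2 = 17% of 24 L = 24*17/100 = 102/25 L
Total solute = 72/25 + 102/25 = 174/25 L
Total volume = 9 + 24 = 33 L
Final concentration = 174/25/33 * 100 = 21.09%

21.09


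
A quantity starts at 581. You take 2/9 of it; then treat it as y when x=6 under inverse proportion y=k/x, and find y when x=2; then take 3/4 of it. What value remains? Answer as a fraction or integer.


Start with 581.
Step 1: Take 2/9: 581 * 2/9 = 1162/9
Step 2: Inverse prop: k = (1162/9)*6; new y = k/2 = 1162/9*6/2 = 1162/3
Step 3: Take 3/4: 1162/3 * 3/4 = 581/2
Final result = 581/2

581/2


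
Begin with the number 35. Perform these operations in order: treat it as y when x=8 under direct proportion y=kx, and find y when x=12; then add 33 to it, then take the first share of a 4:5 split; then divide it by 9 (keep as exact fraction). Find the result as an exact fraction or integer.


Start with 35.
Step 1: Direct prop: k = (35)/8; new y = k*12 = 35*12/8 = 105/2
Step 2: Add 33: 105/2+33=171/2; split 4:5 first = 171/2*4/9 = 38
Step 3: Divide by 9: 38 / 9 = 38/9
Final result = 38/9

38/9


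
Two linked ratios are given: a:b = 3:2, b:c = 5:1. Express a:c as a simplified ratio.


Given a:b = 3:2 and b:c = 5:1
Make b consistent. Multiply first ratio by 5: a:b = 15:10
Multiply second ratio by 2: b:c = 10:2
Now b = 10 in both, so a:b:c = 15:10:2
Therefore a:c = 15:2
Simplify by GCD: a:c = 15:2

15:2


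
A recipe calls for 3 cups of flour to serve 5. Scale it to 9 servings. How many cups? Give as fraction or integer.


Original: 3 cups for 5 servings
Target servings = 9
Scaling factor = 9/5
New amount = 3 * 9/5
= 27/5
= 27/5 cups

27/5


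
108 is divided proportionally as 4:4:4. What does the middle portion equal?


Ratio = 4:4:4
Total parts = 4 + 4 + 4 = 12
Value per part = 108 / 12 = 9
First share = 4 * 9 = 36
Middle share = 4 * 9 = 36
Third share = 4 * 9 = 36

36


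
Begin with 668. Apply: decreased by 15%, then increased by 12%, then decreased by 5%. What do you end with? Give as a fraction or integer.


Start: 668
Step 1: decrease by 15% => multiply by 85/100
  668 * 85/100 = 2839/5
Step 2: increase by 12% => multiply by 112/100
  2839/5 * 112/100 = 79492/125
Step 3: decrease by 5% => multiply by 95/100
  79492/125 * 95/100 = 377587/625
Final value = 377587/625

377587/625


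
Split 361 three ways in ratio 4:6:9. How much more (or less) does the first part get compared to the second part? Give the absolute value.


Total parts = 4 + 6 + 9 = 19
Value per part = 361 / 19 = 19
Shares: 4*19=76, 6*19=114, 9*19=171
First share = 76, second share = 114
Difference = |76 - 114| = 38

38


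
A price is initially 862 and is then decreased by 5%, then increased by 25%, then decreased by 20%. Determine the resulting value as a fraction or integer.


Start: 862
Step 1: decrease by 5% => multiply by 95/100
  862 * 95/100 = 8189/10
Step 2: increase by 25% => multiply by 125/100
  8189/10 * 125/100 = 8189/8
Step 3: decrease by 20% => multiply by 80/100
  8189/8 * 80/100 = 8189/10
Final value = 8189/10

8189/10


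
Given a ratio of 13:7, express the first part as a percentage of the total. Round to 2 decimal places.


Total parts = 13 + 7 = 20
First part fraction = 13/20
Percentage = (13/20) * 100
= 0.65 * 100
= 65.00%

65.00


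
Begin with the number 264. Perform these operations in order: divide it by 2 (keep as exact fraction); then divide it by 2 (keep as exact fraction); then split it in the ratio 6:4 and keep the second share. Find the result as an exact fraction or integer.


Start with 264.
Step 1: Divide by 2: 264 / 2 = 132
Step 2: Divide by 2: 132 / 2 = 66
Step 3: Split 6:4, second share = 66 * 4/10 = 132/5
Final result = 132/5

132/5


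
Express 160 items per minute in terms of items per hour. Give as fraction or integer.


Converting from per minute to per hour
Rate = 160 items per minute
Multiply by 60: 160 * 60
= 9600 items per hour

9600


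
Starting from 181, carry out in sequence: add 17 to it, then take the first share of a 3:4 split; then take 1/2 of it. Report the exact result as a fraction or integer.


Start with 181.
Step 1: Add 17: 181+17=198; split 3:4 first = 198*3/7 = 594/7
Step 2: Take 1/2: 594/7 * 1/2 = 297/7
Final result = 297/7

297/7


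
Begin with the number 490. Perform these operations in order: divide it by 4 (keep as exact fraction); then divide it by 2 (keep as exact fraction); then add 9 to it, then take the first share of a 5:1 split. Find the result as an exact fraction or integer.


Start with 490.
Step 1: Divide by 4: 490 / 4 = 245/2
Step 2: Divide by 2: 245/2 / 2 = 245/4
Step 3: Add 9: 245/4+9=281/4; split 5:1 first = 281/4*5/6 = 1405/24
Final result = 1405/24

1405/24


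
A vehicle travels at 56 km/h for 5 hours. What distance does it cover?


Using distance = speed * time
Speed = 56 km/h
Time = 5 hours
Distance = 56 * 5
= 280 km

280


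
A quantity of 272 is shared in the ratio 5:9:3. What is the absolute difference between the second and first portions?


Total parts = 5 + 9 + 3 = 17
Value per part = 272 / 17 = 16
Shares: 5*16=80, 9*16=144, 3*16=48
Second share = 144, first share = 80
Difference = |144 - 80| = 64

64


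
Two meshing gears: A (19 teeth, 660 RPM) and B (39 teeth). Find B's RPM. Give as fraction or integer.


Gear ratio: teeth_A * RPM_A = teeth_B * RPM_B
19 * 660 = 39 * RPM_B
12540 = 39 * RPM_B
RPM_B = 12540 / 39
RPM_B = 4180/13

4180/13


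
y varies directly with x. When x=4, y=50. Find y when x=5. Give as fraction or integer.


Direct proportion: y = kx
Find k: k = 50/4 = 25/2
Compute y at x=5: y = 25/2 * 5
y = 125/2

125/2


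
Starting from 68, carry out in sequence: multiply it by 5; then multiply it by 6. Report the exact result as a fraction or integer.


Start with 68.
Step 1: Multiply by 5: 68 * 5 = 340
Step 2: Multiply by 6: 340 * 6 = 2040
Final result = 2040

2040


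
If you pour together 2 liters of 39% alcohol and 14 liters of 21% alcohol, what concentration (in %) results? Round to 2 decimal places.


Solute in mixture 1 = 39% of 2 L = 2*39/100 = 39/50 L
Solute in mixture 2 = 21% of 14 L = 14*21/100 = 147/50 L
Total solute = 39/50 + 147/50 = 93/25 L
Total volume = 2 + 14 = 16 L
Final concentration = 93/25/16 * 100 = 23.25%

23.25


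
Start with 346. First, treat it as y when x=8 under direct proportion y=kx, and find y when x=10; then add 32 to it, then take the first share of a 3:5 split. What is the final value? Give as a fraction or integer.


Start with 346.
Step 1: Direct prop: k = (346)/8; new y = k*10 = 346*10/8 = 865/2
Step 2: Add 32: 865/2+32=929/2; split 3:5 first = 929/2*3/8 = 2787/16
Final result = 2787/16

2787/16


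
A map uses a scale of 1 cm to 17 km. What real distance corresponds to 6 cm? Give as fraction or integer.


Map scale: 1 cm = 17 km
Measured distance on map = 6 cm
Set up proportion: 6 * 17 / 1
= 102 / 1
= 102 km

102


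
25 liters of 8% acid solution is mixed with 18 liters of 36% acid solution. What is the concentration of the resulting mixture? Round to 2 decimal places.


Solute in mixture 1 = 8% of 25 L = 25*8/100 = 2 L
Solute in mixture 2 = 36% of 18 L = 18*36/100 = 162/25 L
Total solute = 2 + 162/25 = 212/25 L
Total volume = 25 + 18 = 43 L
Final concentration = 212/25/43 * 100 = 19.72%

19.72


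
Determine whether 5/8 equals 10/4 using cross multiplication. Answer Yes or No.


Cross multiply to check 5/8 = 10/4
Left cross product: 5 * 4 = 20
Right cross product: 8 * 10 = 80
20 != 80
Not equal, so proportions differ => No

No


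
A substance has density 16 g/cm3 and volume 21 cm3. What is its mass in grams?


Using mass = density * volume
Density = 16 g/cm3
Volume = 21 cm3
Mass = 16 * 21
= 336 g

336


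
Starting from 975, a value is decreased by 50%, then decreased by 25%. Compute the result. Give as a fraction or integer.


Start: 975
Step 1: decrease by 50% => multiply by 50/100
  975 * 50/100 = 975/2
Step 2: decrease by 25% => multiply by 75/100
  975/2 * 75/100 = 2925/8
Final value = 2925/8

2925/8


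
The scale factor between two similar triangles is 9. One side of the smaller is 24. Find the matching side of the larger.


Similar triangles have proportional sides
Scale factor = 9
Smaller side = 24
Corresponding larger side = 24 * 9
= 216

216


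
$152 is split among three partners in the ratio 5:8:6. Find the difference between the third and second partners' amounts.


Total parts = 5 + 8 + 6 = 19
Value per part = 152 / 19 = 8
Shares: 5*8=40, 8*8=64, 6*8=48
Third share = 48, second share = 64
Difference = |48 - 64| = 16

16


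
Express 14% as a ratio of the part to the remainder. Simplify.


Part = 14%, Remainder = 86%
Ratio = 14:86
GCD(14, 86) = 2
Simplify: 7:43 = 7:43

7:43


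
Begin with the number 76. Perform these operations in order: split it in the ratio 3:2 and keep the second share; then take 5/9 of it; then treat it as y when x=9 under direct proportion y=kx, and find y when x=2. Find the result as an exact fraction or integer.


Start with 76.
Step 1: Split 3:2, second share = 76 * 2/5 = 152/5
Step 2: Take 5/9: 152/5 * 5/9 = 152/9
Step 3: Direct prop: k = (152/9)/9; new y = k*2 = 152/9*2/9 = 304/81
Final result = 304/81

304/81


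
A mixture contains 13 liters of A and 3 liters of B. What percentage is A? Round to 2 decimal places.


Volume of A = 13 L
Volume of B = 3 L
Total volume = 13 + 3 = 16 L
Percentage of A = (13/16) * 100
= 81.25%

81.25


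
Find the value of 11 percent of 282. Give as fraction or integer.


Compute 11% of 282
Convert percentage: 11% = 11/100
Multiply: 282 * 11/100
= 3102/100
= 1551/50

1551/50


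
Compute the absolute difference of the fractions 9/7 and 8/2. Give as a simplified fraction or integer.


Simplify: 9/7 = 9/7 and 8/2 = 4
Find common denominator: LCD = 7
Convert: 9/7 and 28/7
Difference = |9 - 28|/7 = 19/7
Simplified = 19/7

19/7


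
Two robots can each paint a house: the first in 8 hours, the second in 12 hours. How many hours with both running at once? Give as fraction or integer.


Rate of A = 1/8 job per hour
Rate of B = 1/12 job per hour
Combined rate = 1/8 + 1/12
Find common denominator: (12 + 8)/(8*12) = 20/96
Combined rate = 5/24 job per hour
Time together = 1 / (5/24) = 24/5 hours

24/5


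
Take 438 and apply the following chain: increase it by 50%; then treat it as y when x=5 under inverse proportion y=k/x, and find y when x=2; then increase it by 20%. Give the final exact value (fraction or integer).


Start with 438.
Step 1: Increase by 50%: 438 * 150/100 = 657
Step 2: Inverse prop: k = (657)*5; new y = k/2 = 657*5/2 = 3285/2
Step 3: Increase by 20%: 3285/2 * 120/100 = 1971
Final result = 1971

1971


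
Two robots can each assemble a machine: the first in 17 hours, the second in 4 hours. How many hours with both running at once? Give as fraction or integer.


Rate of A = 1/17 job per hour
Rate of B = 1/4 job per hour
Combined rate = 1/17 + 1/4
Find common denominator: (4 + 17)/(17*4) = 21/68
Combined rate = 21/68 job per hour
Time together = 1 / (21/68) = 68/21 hours

68/21


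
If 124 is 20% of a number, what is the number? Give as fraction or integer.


Given: 124 is 20% of the whole
Set up: 124 = 20/100 * whole
whole = 124 * 100 / 20
whole = 12400 / 20
whole = 620

620


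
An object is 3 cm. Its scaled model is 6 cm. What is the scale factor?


Original length = 3 cm
Scaled length = 6 cm
Scale factor = 6 / 3
= 2

2


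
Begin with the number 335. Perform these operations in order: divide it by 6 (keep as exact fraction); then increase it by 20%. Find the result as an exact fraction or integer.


Start with 335.
Step 1: Divide by 6: 335 / 6 = 335/6
Step 2: Increase by 20%: 335/6 * 120/100 = 67
Final result = 67

67


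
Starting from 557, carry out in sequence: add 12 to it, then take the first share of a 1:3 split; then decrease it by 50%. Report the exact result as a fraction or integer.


Start with 557.
Step 1: Add 12: 557+12=569; split 1:3 first = 569*1/4 = 569/4
Step 2: Decrease by 50%: 569/4 * 50/100 = 569/8
Final result = 569/8

569/8


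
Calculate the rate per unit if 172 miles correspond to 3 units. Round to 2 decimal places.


Total miles = 172
Number of units = 3
Unit rate = 172 / 3
= 57.33 miles per unit

57.33


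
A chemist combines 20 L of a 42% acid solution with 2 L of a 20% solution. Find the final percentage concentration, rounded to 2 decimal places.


Solute in mixture 1 = 42% of 20 L = 20*42/100 = 42/5 L
Solute in mixture 2 = 20% of 2 L = 2*20/100 = 2/5 L
Total solute = 42/5 + 2/5 = 44/5 L
Total volume = 20 + 2 = 22 L
Final concentration = 44/5/22 * 100 = 40.00%

40.00


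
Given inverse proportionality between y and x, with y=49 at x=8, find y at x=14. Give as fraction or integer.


Inverse proportion: y = k/x
Find k: k = 8 * 49 = 392
Compute y at x=14: y = 392/14
y = 28

28


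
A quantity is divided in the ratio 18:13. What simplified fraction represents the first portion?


Total parts = 18 + 13 = 31
First part fraction = 18/31
Simplify: 18/31 = 18/31

18/31


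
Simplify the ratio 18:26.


Find GCD(18, 26)
GCD = 2
Divide both by 2: 18/2 = 9, 26/2 = 13
Simplified ratio = 9:13

9:13


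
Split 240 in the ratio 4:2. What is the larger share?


Total parts = 4 + 2 = 6
Value per part = 240 / 6 = 40
First share = 4 * 40 = 160
Second share = 2 * 40 = 80
Larger share = 160

160


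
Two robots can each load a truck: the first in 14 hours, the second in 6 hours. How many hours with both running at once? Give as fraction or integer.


Rate of A = 1/14 job per hour
Rate of B = 1/6 job per hour
Combined rate = 1/14 + 1/6
Find common denominator: (6 + 14)/(14*6) = 20/84
Combined rate = 5/21 job per hour
Time together = 1 / (5/21) = 21/5 hours

21/5


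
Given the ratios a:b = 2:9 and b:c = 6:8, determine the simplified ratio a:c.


Given a:b = 2:9 and b:c = 6:8
Make b consistent. Multiply first ratio by 6: a:b = 12:54
Multiply second ratio by 9: b:c = 54:72
Now b = 54 in both, so a:b:c = 12:54:72
Therefore a:c = 12:72
Simplify by GCD: a:c = 1:6

1:6


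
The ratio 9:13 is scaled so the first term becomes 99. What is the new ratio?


Original ratio: 9:13
First term target: 99
Scale factor = 99 / 9 = 11
Multiply second term: 13 * 11 = 143
Equivalent ratio = 99:143

99:143


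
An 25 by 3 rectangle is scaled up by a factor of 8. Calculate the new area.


Original dimensions: 25 x 3
Enlargement factor = 8
New width = 25 * 8 = 200
New height = 3 * 8 = 24
New area = 200 * 24 = 4800

4800


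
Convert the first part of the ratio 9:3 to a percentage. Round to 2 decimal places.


Total parts = 9 + 3 = 12
First part fraction = 9/12
Percentage = (9/12) * 100
= 0.75 * 100
= 75.00%

75.00


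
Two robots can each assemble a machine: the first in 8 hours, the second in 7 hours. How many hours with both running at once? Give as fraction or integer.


Rate of A = 1/8 job per hour
Rate of B = 1/7 job per hour
Combined rate = 1/8 + 1/7
Find common denominator: (7 + 8)/(8*7) = 15/56
Combined rate = 15/56 job per hour
Time together = 1 / (15/56) = 56/15 hours

56/15


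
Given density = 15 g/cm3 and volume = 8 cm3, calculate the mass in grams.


Using mass = density * volume
Density = 15 g/cm3
Volume = 8 cm3
Mass = 15 * 8
= 120 g

120


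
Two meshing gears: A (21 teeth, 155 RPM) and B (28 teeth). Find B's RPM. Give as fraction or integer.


Gear ratio: teeth_A * RPM_A = teeth_B * RPM_B
21 * 155 = 28 * RPM_B
3255 = 28 * RPM_B
RPM_B = 3255 / 28
RPM_B = 465/4

465/4


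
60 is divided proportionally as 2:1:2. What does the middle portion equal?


Ratio = 2:1:2
Total parts = 2 + 1 + 2 = 5
Value per part = 60 / 5 = 12
First share = 2 * 12 = 24
Middle share = 1 * 12 = 12
Third share = 2 * 12 = 24

12


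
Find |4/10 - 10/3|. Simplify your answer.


Simplify: 4/10 = 2/5 and 10/3 = 10/3
Find common denominator: LCD = 15
Convert: 6/15 and 50/15
Difference = |6 - 50|/15 = 44/15
Simplified = 44/15

44/15


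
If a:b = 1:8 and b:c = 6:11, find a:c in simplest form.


Given a:b = 1:8 and b:c = 6:11
Make b consistent. Multiply first ratio by 6: a:b = 6:48
Multiply second ratio by 8: b:c = 48:88
Now b = 48 in both, so a:b:c = 6:48:88
Therefore a:c = 6:88
Simplify by GCD: a:c = 3:44

3:44


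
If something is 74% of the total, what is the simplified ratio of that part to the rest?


Part = 74%, Remainder = 26%
Ratio = 74:26
GCD(74, 26) = 2
Simplify: 37:13 = 37:13

37:13


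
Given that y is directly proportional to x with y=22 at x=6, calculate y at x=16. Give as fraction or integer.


Direct proportion: y = kx
Find k: k = 22/6 = 11/3
Compute y at x=16: y = 11/3 * 16
y = 176/3

176/3


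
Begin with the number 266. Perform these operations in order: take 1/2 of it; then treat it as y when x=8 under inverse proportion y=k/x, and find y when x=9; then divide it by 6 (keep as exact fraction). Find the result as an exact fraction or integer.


Start with 266.
Step 1: Take 1/2: 266 * 1/2 = 133
Step 2: Inverse prop: k = (133)*8; new y = k/9 = 133*8/9 = 1064/9
Step 3: Divide by 6: 1064/9 / 6 = 532/27
Final result = 532/27

532/27


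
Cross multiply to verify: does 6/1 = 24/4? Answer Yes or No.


Cross multiply to check 6/1 = 24/4
Left cross product: 6 * 4 = 24
Right cross product: 1 * 24 = 24
24 = 24
Equal, so proportions match => Yes

Yes


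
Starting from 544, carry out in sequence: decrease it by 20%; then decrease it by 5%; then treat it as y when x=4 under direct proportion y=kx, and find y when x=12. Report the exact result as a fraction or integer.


Start with 544.
Step 1: Decrease by 20%: 544 * 80/100 = 2176/5
Step 2: Decrease by 5%: 2176/5 * 95/100 = 10336/25
Step 3: Direct prop: k = (10336/25)/4; new y = k*12 = 10336/25*12/4 = 31008/25
Final result = 31008/25

31008/25


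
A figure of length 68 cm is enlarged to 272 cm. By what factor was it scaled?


Original length = 68 cm
Scaled length = 272 cm
Scale factor = 272 / 68
= 4

4


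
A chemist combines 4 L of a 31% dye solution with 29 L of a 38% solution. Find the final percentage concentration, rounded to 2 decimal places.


Solute in mixture 1 = 31% of 4 L = 4*31/100 = 31/25 L
Solute in mixture 2 = 38% of 29 L = 29*38/100 = 551/50 L
Total solute = 31/25 + 551/50 = 613/50 L
Total volume = 4 + 29 = 33 L
Final concentration = 613/50/33 * 100 = 37.15%

37.15


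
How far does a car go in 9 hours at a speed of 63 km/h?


Using distance = speed * time
Speed = 63 km/h
Time = 9 hours
Distance = 63 * 9
= 567 km

567


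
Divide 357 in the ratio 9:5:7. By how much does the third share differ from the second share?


Total parts = 9 + 5 + 7 = 21
Value per part = 357 / 21 = 17
Shares: 9*17=153, 5*17=85, 7*17=119
Third share = 119, second share = 85
Difference = |119 - 85| = 34

34


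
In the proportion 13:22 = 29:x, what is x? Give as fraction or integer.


Setting up: 13/22 = 29/x
Cross multiply: 13 * x = 22 * 29
13x = 638
x = 638/13
x = 638/13

638/13


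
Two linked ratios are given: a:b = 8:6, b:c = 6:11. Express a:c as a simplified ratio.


Given a:b = 8:6 and b:c = 6:11
Make b consistent. Multiply first ratio by 6: a:b = 48:36
Multiply second ratio by 6: b:c = 36:66
Now b = 36 in both, so a:b:c = 48:36:66
Therefore a:c = 48:66
Simplify by GCD: a:c = 8:11

8:11


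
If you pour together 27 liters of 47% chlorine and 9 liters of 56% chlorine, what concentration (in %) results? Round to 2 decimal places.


Solute in mixture 1 = 47% of 27 L = 27*47/100 = 1269/100 L
Solute in mixture 2 = 56% of 9 L = 9*56/100 = 126/25 L
Total solute = 1269/100 + 126/25 = 1773/100 L
Total volume = 27 + 9 = 36 L
Final concentration = 1773/100/36 * 100 = 49.25%

49.25


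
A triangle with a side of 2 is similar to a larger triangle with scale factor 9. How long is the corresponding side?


Similar triangles have proportional sides
Scale factor = 9
Smaller side = 2
Corresponding larger side = 2 * 9
= 18

18


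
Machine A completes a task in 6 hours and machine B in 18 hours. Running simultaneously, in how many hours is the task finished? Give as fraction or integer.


Rate of A = 1/6 job per hour
Rate of B = 1/18 job per hour
Combined rate = 1/6 + 1/18
Find common denominator: (18 + 6)/(6*18) = 24/108
Combined rate = 2/9 job per hour
Time together = 1 / (2/9) = 9/2 hours

9/2


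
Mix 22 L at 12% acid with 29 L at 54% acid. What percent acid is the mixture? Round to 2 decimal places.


Solute in mixture 1 = 12% of 22 L = 22*12/100 = 66/25 L
Solute in mixture 2 = 54% of 29 L = 29*54/100 = 783/50 L
Total solute = 66/25 + 783/50 = 183/10 L
Total volume = 22 + 29 = 51 L
Final concentration = 183/10/51 * 100 = 35.88%

35.88


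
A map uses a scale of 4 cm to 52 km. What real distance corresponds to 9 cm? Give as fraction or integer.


Map scale: 4 cm = 52 km
Measured distance on map = 9 cm
Set up proportion: 9 * 52 / 4
= 468 / 4
= 117 km

117


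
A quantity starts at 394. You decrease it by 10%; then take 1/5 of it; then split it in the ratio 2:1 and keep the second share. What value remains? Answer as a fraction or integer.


Start with 394.
Step 1: Decrease by 10%: 394 * 90/100 = 1773/5
Step 2: Take 1/5: 1773/5 * 1/5 = 1773/25
Step 3: Split 2:1, second share = 1773/25 * 1/3 = 591/25
Final result = 591/25

591/25


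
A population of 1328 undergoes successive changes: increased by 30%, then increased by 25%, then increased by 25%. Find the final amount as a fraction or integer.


Start: 1328
Step 1: increase by 30% => multiply by 130/100
  1328 * 130/100 = 8632/5
Step 2: increase by 25% => multiply by 125/100
  8632/5 * 125/100 = 2158
Step 3: increase by 25% => multiply by 125/100
  2158 * 125/100 = 5395/2
Final value = 5395/2

5395/2


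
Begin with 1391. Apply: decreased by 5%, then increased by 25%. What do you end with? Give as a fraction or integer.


Start: 1391
Step 1: decrease by 5% => multiply by 95/100
  1391 * 95/100 = 26429/20
Step 2: increase by 25% => multiply by 125/100
  26429/20 * 125/100 = 26429/16
Final value = 26429/16

26429/16


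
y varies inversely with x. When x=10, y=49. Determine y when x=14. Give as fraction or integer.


Inverse proportion: y = k/x
Find k: k = 10 * 49 = 490
Compute y at x=14: y = 490/14
y = 35

35


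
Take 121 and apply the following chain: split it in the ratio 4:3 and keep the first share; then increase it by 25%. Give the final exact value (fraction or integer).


Start with 121.
Step 1: Split 4:3, first share = 121 * 4/7 = 484/7
Step 2: Increase by 25%: 484/7 * 125/100 = 605/7
Final result = 605/7

605/7


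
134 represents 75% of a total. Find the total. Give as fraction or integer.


Given: 134 is 75% of the whole
Set up: 134 = 75/100 * whole
whole = 134 * 100 / 75
whole = 13400 / 75
whole = 536/3

536/3


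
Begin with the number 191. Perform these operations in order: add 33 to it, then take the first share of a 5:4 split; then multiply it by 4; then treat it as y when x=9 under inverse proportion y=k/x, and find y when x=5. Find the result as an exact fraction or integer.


Start with 191.
Step 1: Add 33: 191+33=224; split 5:4 first = 224*5/9 = 1120/9
Step 2: Multiply by 4: 1120/9 * 4 = 4480/9
Step 3: Inverse prop: k = (4480/9)*9; new y = k/5 = 4480/9*9/5 = 896
Final result = 896

896


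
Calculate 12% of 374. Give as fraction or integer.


Compute 12% of 374
Convert percentage: 12% = 12/100
Multiply: 374 * 12/100
= 4488/100
= 1122/25

1122/25


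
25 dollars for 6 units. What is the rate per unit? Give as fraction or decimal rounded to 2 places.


Total dollars = 25
Number of units = 6
Unit rate = 25 / 6
= 4.17 dollars per unit

4.17


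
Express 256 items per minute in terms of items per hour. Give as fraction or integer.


Converting from per minute to per hour
Rate = 256 items per minute
Multiply by 60: 256 * 60
= 15360 items per hour

15360


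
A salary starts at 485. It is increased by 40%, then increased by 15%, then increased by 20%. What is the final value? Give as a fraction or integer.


Start: 485
Step 1: increase by 40% => multiply by 140/100
  485 * 140/100 = 679
Step 2: increase by 15% => multiply by 115/100
  679 * 115/100 = 15617/20
Step 3: increase by 20% => multiply by 120/100
  15617/20 * 120/100 = 46851/50
Final value = 46851/50

46851/50


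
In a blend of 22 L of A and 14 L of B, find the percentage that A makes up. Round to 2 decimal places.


Volume of A = 22 L
Volume of B = 14 L
Total volume = 22 + 14 = 36 L
Percentage of A = (22/36) * 100
= 61.11%

61.11


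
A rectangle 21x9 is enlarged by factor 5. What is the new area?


Original dimensions: 21 x 9
Enlargement factor = 5
New width = 21 * 5 = 105
New height = 9 * 5 = 45
New area = 105 * 45 = 4725

4725


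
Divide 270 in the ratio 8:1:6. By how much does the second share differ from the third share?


Total parts = 8 + 1 + 6 = 15
Value per part = 270 / 15 = 18
Shares: 8*18=144, 1*18=18, 6*18=108
Second share = 18, third share = 108
Difference = |18 - 108| = 90

90


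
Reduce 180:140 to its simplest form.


Find GCD(180, 140)
GCD = 20
Divide both by 20: 180/20 = 9, 140/20 = 7
Simplified ratio = 9:7

9:7


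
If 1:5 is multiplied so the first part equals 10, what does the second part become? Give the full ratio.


Original ratio: 1:5
First term target: 10
Scale factor = 10 / 1 = 10
Multiply second term: 5 * 10 = 50
Equivalent ratio = 10:50

10:50


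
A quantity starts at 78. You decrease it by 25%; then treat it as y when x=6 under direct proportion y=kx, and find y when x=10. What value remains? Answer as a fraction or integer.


Start with 78.
Step 1: Decrease by 25%: 78 * 75/100 = 117/2
Step 2: Direct prop: k = (117/2)/6; new y = k*10 = 117/2*10/6 = 195/2
Final result = 195/2

195/2


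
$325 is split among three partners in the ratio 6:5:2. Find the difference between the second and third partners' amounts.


Total parts = 6 + 5 + 2 = 13
Value per part = 325 / 13 = 25
Shares: 6*25=150, 5*25=125, 2*25=50
Second share = 125, third share = 50
Difference = |125 - 50| = 75

75


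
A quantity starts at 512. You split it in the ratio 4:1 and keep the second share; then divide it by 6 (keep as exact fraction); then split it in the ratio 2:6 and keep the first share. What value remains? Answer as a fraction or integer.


Start with 512.
Step 1: Split 4:1, second share = 512 * 1/5 = 512/5
Step 2: Divide by 6: 512/5 / 6 = 256/15
Step 3: Split 2:6, first share = 256/15 * 2/8 = 64/15
Final result = 64/15

64/15


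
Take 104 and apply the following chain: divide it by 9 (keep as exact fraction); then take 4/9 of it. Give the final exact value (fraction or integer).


Start with 104.
Step 1: Divide by 9: 104 / 9 = 104/9
Step 2: Take 4/9: 104/9 * 4/9 = 416/81
Final result = 416/81

416/81


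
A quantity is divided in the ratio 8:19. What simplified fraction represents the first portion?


Total parts = 8 + 19 = 27
First part fraction = 8/27
Simplify: 8/27 = 8/27

8/27


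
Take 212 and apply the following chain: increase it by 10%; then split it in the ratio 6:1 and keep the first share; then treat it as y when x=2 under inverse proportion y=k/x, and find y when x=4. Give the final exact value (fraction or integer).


Start with 212.
Step 1: Increase by 10%: 212 * 110/100 = 1166/5
Step 2: Split 6:1, first share = 1166/5 * 6/7 = 6996/35
Step 3: Inverse prop: k = (6996/35)*2; new y = k/4 = 6996/35*2/4 = 3498/35
Final result = 3498/35

3498/35


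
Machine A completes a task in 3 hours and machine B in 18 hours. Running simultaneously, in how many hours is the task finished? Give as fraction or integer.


Rate of A = 1/3 job per hour
Rate of B = 1/18 job per hour
Combined rate = 1/3 + 1/18
Find common denominator: (18 + 3)/(3*18) = 21/54
Combined rate = 7/18 job per hour
Time together = 1 / (7/18) = 18/7 hours

18/7


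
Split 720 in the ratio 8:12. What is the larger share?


Total parts = 8 + 12 = 20
Value per part = 720 / 20 = 36
First share = 8 * 36 = 288
Second share = 12 * 36 = 432
Larger share = 432

432


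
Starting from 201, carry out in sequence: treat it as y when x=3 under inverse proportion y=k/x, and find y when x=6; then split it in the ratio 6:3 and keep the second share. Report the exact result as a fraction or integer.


Start with 201.
Step 1: Inverse prop: k = (201)*3; new y = k/6 = 201*3/6 = 201/2
Step 2: Split 6:3, second share = 201/2 * 3/9 = 67/2
Final result = 67/2

67/2


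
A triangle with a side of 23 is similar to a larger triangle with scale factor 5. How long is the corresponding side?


Similar triangles have proportional sides
Scale factor = 5
Smaller side = 23
Corresponding larger side = 23 * 5
= 115

115


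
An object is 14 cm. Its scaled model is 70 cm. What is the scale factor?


Original length = 14 cm
Scaled length = 70 cm
Scale factor = 70 / 14
= 5

5


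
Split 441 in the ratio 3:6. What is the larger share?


Total parts = 3 + 6 = 9
Value per part = 441 / 9 = 49
First share = 3 * 49 = 147
Second share = 6 * 49 = 294
Larger share = 294

294


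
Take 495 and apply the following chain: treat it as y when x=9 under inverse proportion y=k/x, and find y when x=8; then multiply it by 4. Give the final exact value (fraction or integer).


Start with 495.
Step 1: Inverse prop: k = (495)*9; new y = k/8 = 495*9/8 = 4455/8
Step 2: Multiply by 4: 4455/8 * 4 = 4455/2
Final result = 4455/2

4455/2


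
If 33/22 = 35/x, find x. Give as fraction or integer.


Setting up: 33/22 = 35/x
Cross multiply: 33 * x = 22 * 35
33x = 770
x = 770/33
x = 70/3

70/3


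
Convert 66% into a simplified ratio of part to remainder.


Part = 66%, Remainder = 34%
Ratio = 66:34
GCD(66, 34) = 2
Simplify: 33:17 = 33:17

33:17


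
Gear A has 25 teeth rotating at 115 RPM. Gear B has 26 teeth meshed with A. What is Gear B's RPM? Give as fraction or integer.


Gear ratio: teeth_A * RPM_A = teeth_B * RPM_B
25 * 115 = 26 * RPM_B
2875 = 26 * RPM_B
RPM_B = 2875 / 26
RPM_B = 2875/26

2875/26


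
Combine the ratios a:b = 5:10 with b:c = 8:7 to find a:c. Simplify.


Given a:b = 5:10 and b:c = 8:7
Make b consistent. Multiply first ratio by 8: a:b = 40:80
Multiply second ratio by 10: b:c = 80:70
Now b = 80 in both, so a:b:c = 40:80:70
Therefore a:c = 40:70
Simplify by GCD: a:c = 4:7

4:7


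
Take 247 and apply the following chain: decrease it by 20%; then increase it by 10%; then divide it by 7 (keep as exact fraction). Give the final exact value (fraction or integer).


Start with 247.
Step 1: Decrease by 20%: 247 * 80/100 = 988/5
Step 2: Increase by 10%: 988/5 * 110/100 = 5434/25
Step 3: Divide by 7: 5434/25 / 7 = 5434/175
Final result = 5434/175

5434/175
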